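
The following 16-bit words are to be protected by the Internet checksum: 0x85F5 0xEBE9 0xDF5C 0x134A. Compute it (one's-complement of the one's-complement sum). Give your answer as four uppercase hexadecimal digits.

One's-complement addition (fold any carry out of bit 15 back into bit 0):
  0x85F5 + 0xEBE9 = 0x171DE → wrap carry → 0x71DF
  0x71DF + 0xDF5C = 0x1513B → wrap carry → 0x513C
  0x513C + 0x134A = 0x06486
One's-complement sum = 0x6486.
Checksum = ~0x6486 & 0xFFFF = 0x9B79.

9B79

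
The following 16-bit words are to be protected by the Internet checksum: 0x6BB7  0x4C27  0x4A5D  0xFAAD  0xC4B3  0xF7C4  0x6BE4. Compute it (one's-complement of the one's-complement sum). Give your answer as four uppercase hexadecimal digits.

DAB8

One's-complement addition (fold any carry out of bit 15 back into bit 0):
  0x6BB7 + 0x4C27 = 0x0B7DE
  0xB7DE + 0x4A5D = 0x1023B → wrap carry → 0x023C
  0x023C + 0xFAAD = 0x0FCE9
  0xFCE9 + 0xC4B3 = 0x1C19C → wrap carry → 0xC19D
  0xC19D + 0xF7C4 = 0x1B961 → wrap carry → 0xB962
  0xB962 + 0x6BE4 = 0x12546 → wrap carry → 0x2547
One's-complement sum = 0x2547.
Checksum = ~0x2547 & 0xFFFF = 0xDAB8.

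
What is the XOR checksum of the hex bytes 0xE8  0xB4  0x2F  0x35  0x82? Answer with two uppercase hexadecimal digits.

XOR the bytes together:
  start with 0xE8
  0xE8 ⊕ 0xB4 = 0x5C
  0x5C ⊕ 0x2F = 0x73
  0x73 ⊕ 0x35 = 0x46
  0x46 ⊕ 0x82 = 0xC4

C4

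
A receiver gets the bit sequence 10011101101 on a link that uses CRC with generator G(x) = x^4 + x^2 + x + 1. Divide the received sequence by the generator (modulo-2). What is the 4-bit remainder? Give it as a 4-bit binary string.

Modulo-2 division of 10011101101 by 10111:
  pos 0: 10011 XOR 10111 = 00100
  pos 2: 10010 XOR 10111 = 00101
  pos 4: 10111 XOR 10111 = 00000
Remainder = 0001 (nonzero — an error is detected).

0001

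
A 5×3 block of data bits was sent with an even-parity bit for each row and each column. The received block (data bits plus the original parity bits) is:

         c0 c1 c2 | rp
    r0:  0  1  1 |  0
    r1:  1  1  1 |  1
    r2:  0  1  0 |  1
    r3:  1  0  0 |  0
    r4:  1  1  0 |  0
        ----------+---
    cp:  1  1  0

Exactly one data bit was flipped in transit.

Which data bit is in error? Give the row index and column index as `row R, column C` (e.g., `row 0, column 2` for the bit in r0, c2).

Recompute each row's even parity and compare to rp:
  r0: data parity 0, sent rp 0 → ok
  r1: data parity 1, sent rp 1 → ok
  r2: data parity 1, sent rp 1 → ok
  r3: data parity 1, sent rp 0 → mismatch
  r4: data parity 0, sent rp 0 → ok
Recompute each column's even parity and compare to cp:
  c0: data parity 1, sent cp 1 → ok
  c1: data parity 0, sent cp 1 → mismatch
  c2: data parity 0, sent cp 0 → ok
Exactly one row (r3) and one column (c1) fail → the flipped bit is at their intersection.

row 3, column 1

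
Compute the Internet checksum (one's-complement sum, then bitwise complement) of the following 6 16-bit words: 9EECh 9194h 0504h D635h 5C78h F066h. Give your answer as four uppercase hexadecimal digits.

A765

One's-complement addition (fold any carry out of bit 15 back into bit 0):
  0x9EEC + 0x9194 = 0x13080 → wrap carry → 0x3081
  0x3081 + 0x0504 = 0x03585
  0x3585 + 0xD635 = 0x10BBA → wrap carry → 0x0BBB
  0x0BBB + 0x5C78 = 0x06833
  0x6833 + 0xF066 = 0x15899 → wrap carry → 0x589A
One's-complement sum = 0x589A.
Checksum = ~0x589A & 0xFFFF = 0xA765.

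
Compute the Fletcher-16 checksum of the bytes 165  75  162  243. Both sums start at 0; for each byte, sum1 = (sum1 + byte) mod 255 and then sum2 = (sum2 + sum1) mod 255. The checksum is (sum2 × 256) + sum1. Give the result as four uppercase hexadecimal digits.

B187

Running sums (mod 255):
  after byte 0 (165): sum1=165, sum2=165
  after byte 1 (75): sum1=240, sum2=150
  after byte 2 (162): sum1=147, sum2=42
  after byte 3 (243): sum1=135, sum2=177
Checksum = sum2·256 + sum1 = 177·256 + 135 = 45447 = 0xB187.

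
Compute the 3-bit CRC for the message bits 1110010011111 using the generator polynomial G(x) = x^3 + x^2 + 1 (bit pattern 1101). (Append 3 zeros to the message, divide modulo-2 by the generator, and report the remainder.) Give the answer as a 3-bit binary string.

Append 3 zeros: 1110010011111000. Divide by 1101 (XOR where the leading bit is 1):
  pos 0: 1110 XOR 1101 = 0011
  pos 2: 1101 XOR 1101 = 0000
  pos 8: 1111 XOR 1101 = 0010
  pos 10: 1010 XOR 1101 = 0111
  pos 11: 1110 XOR 1101 = 0011
Remainder (last 3 bits) = 110. This is the CRC / FCS.

110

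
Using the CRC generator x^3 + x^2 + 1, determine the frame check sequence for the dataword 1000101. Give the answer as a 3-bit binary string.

Append 3 zeros: 1000101000. Divide by 1101 (XOR where the leading bit is 1):
  pos 0: 1000 XOR 1101 = 0101
  pos 1: 1011 XOR 1101 = 0110
  pos 2: 1100 XOR 1101 = 0001
  pos 5: 1100 XOR 1101 = 0001
Remainder (last 3 bits) = 010. This is the CRC / FCS.

010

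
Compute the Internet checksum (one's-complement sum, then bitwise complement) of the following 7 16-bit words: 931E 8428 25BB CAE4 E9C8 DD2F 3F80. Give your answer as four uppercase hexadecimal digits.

F19F

One's-complement addition (fold any carry out of bit 15 back into bit 0):
  0x931E + 0x8428 = 0x11746 → wrap carry → 0x1747
  0x1747 + 0x25BB = 0x03D02
  0x3D02 + 0xCAE4 = 0x107E6 → wrap carry → 0x07E7
  0x07E7 + 0xE9C8 = 0x0F1AF
  0xF1AF + 0xDD2F = 0x1CEDE → wrap carry → 0xCEDF
  0xCEDF + 0x3F80 = 0x10E5F → wrap carry → 0x0E60
One's-complement sum = 0x0E60.
Checksum = ~0x0E60 & 0xFFFF = 0xF19F.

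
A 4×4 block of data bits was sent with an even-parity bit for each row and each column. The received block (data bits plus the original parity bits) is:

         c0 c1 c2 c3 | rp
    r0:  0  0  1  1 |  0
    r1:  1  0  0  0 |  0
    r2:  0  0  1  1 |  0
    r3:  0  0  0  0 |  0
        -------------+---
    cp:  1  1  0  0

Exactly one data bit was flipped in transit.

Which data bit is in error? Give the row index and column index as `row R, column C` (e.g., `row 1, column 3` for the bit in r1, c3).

Recompute each row's even parity and compare to rp:
  r0: data parity 0, sent rp 0 → ok
  r1: data parity 1, sent rp 0 → mismatch
  r2: data parity 0, sent rp 0 → ok
  r3: data parity 0, sent rp 0 → ok
Recompute each column's even parity and compare to cp:
  c0: data parity 1, sent cp 1 → ok
  c1: data parity 0, sent cp 1 → mismatch
  c2: data parity 0, sent cp 0 → ok
  c3: data parity 0, sent cp 0 → ok
Exactly one row (r1) and one column (c1) fail → the flipped bit is at their intersection.

row 1, column 1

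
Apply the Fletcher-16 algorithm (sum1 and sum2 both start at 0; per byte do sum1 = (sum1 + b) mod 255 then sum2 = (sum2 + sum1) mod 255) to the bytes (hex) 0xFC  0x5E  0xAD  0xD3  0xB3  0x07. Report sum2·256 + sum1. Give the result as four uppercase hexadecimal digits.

Running sums (mod 255):
  after byte 0 (0xFC): sum1=252, sum2=252
  after byte 1 (0x5E): sum1=91, sum2=88
  after byte 2 (0xAD): sum1=9, sum2=97
  after byte 3 (0xD3): sum1=220, sum2=62
  after byte 4 (0xB3): sum1=144, sum2=206
  after byte 5 (0x07): sum1=151, sum2=102
Checksum = sum2·256 + sum1 = 102·256 + 151 = 26263 = 0x6697.

6697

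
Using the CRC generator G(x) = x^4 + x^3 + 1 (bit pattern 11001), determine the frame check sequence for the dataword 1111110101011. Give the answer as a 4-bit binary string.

Append 4 zeros: 11111101010110000. Divide by 11001 (XOR where the leading bit is 1):
  pos 0: 11111 XOR 11001 = 00110
  pos 2: 11010 XOR 11001 = 00011
  pos 5: 11101 XOR 11001 = 00100
  pos 7: 10001 XOR 11001 = 01000
  pos 8: 10001 XOR 11001 = 01000
  pos 9: 10000 XOR 11001 = 01001
  pos 10: 10010 XOR 11001 = 01011
  pos 11: 10110 XOR 11001 = 01111
  pos 12: 11110 XOR 11001 = 00111
Remainder (last 4 bits) = 0111. This is the CRC / FCS.

0111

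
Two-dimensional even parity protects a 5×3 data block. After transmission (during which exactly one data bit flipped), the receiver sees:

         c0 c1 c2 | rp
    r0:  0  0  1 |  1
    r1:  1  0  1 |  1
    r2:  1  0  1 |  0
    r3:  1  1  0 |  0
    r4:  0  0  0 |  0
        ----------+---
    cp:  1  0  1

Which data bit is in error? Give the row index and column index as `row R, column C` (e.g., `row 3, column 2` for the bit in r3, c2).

Recompute each row's even parity and compare to rp:
  r0: data parity 1, sent rp 1 → ok
  r1: data parity 0, sent rp 1 → mismatch
  r2: data parity 0, sent rp 0 → ok
  r3: data parity 0, sent rp 0 → ok
  r4: data parity 0, sent rp 0 → ok
Recompute each column's even parity and compare to cp:
  c0: data parity 1, sent cp 1 → ok
  c1: data parity 1, sent cp 0 → mismatch
  c2: data parity 1, sent cp 1 → ok
Exactly one row (r1) and one column (c1) fail → the flipped bit is at their intersection.

row 1, column 1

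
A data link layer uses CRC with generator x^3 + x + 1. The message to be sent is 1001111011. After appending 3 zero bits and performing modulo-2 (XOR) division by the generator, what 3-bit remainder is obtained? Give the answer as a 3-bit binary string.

000

Append 3 zeros: 1001111011000. Divide by 1011 (XOR where the leading bit is 1):
  pos 0: 1001 XOR 1011 = 0010
  pos 2: 1011 XOR 1011 = 0000
  pos 6: 1011 XOR 1011 = 0000
Remainder (last 3 bits) = 000. This is the CRC / FCS.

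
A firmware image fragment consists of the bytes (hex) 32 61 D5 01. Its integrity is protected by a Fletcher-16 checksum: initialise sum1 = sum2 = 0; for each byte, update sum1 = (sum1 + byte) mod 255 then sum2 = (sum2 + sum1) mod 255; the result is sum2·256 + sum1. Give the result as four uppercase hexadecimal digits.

996A

Running sums (mod 255):
  after byte 0 (32): sum1=50, sum2=50
  after byte 1 (61): sum1=147, sum2=197
  after byte 2 (D5): sum1=105, sum2=47
  after byte 3 (01): sum1=106, sum2=153
Checksum = sum2·256 + sum1 = 153·256 + 106 = 39274 = 0x996A.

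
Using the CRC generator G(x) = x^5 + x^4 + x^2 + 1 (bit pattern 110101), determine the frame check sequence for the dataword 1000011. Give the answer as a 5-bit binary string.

Append 5 zeros: 100001100000. Divide by 110101 (XOR where the leading bit is 1):
  pos 0: 100001 XOR 110101 = 010100
  pos 1: 101001 XOR 110101 = 011100
  pos 2: 111000 XOR 110101 = 001101
  pos 4: 110100 XOR 110101 = 000001
Remainder (last 5 bits) = 00100. This is the CRC / FCS.

00100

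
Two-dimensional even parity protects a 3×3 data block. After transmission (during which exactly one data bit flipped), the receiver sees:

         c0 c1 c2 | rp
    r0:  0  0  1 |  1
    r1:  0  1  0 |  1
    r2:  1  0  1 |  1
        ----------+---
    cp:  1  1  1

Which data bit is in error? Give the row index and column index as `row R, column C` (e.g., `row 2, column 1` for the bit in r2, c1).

Recompute each row's even parity and compare to rp:
  r0: data parity 1, sent rp 1 → ok
  r1: data parity 1, sent rp 1 → ok
  r2: data parity 0, sent rp 1 → mismatch
Recompute each column's even parity and compare to cp:
  c0: data parity 1, sent cp 1 → ok
  c1: data parity 1, sent cp 1 → ok
  c2: data parity 0, sent cp 1 → mismatch
Exactly one row (r2) and one column (c2) fail → the flipped bit is at their intersection.

row 2, column 2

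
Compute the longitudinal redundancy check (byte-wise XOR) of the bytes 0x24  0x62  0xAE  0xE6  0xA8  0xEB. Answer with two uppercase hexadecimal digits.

4D

XOR the bytes together:
  start with 0x24
  0x24 ⊕ 0x62 = 0x46
  0x46 ⊕ 0xAE = 0xE8
  0xE8 ⊕ 0xE6 = 0x0E
  0x0E ⊕ 0xA8 = 0xA6
  0xA6 ⊕ 0xEB = 0x4D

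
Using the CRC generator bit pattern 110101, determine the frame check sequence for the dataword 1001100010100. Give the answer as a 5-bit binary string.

Append 5 zeros: 100110001010000000. Divide by 110101 (XOR where the leading bit is 1):
  pos 0: 100110 XOR 110101 = 010011
  pos 1: 100110 XOR 110101 = 010011
  pos 2: 100110 XOR 110101 = 010011
  pos 3: 100111 XOR 110101 = 010010
  pos 4: 100100 XOR 110101 = 010001
  pos 5: 100011 XOR 110101 = 010110
  pos 6: 101100 XOR 110101 = 011001
  pos 7: 110010 XOR 110101 = 000111
  pos 10: 111000 XOR 110101 = 001101
  pos 12: 110100 XOR 110101 = 000001
Remainder (last 5 bits) = 00001. This is the CRC / FCS.

00001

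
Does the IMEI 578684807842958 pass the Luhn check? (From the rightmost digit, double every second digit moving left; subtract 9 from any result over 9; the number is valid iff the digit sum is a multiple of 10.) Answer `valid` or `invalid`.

invalid

From the right, keep odd positions and double even positions (subtract 9 from any doubled value over 9):
  doubled (positions 2,4,...): 1 4 7 0 8 3 5 → sum 28
  kept (positions 1,3,...): 8 9 4 7 8 8 8 5 → sum 57
Total = 85.
85 mod 10 = 5, so the number is invalid.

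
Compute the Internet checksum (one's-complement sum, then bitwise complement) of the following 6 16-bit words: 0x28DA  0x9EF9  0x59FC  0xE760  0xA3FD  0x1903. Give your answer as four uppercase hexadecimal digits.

One's-complement addition (fold any carry out of bit 15 back into bit 0):
  0x28DA + 0x9EF9 = 0x0C7D3
  0xC7D3 + 0x59FC = 0x121CF → wrap carry → 0x21D0
  0x21D0 + 0xE760 = 0x10930 → wrap carry → 0x0931
  0x0931 + 0xA3FD = 0x0AD2E
  0xAD2E + 0x1903 = 0x0C631
One's-complement sum = 0xC631.
Checksum = ~0xC631 & 0xFFFF = 0x39CE.

39CE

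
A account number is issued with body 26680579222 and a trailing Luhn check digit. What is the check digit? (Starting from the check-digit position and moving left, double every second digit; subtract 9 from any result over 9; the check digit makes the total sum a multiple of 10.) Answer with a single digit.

0

Partial digits right→left: 2 2 2 9 7 5 0 8 6 6 2
Double every second digit counting from the check-digit position (so the 1st, 3rd, 5th, ... of the partial from the right).
  doubled (with −9 where >9): 4 4 5 0 3 4 → sum 20
  kept as-is: 2 9 5 8 6 → sum 30
Total = 20 + 30 = 50.
Check digit = (10 − (50 mod 10)) mod 10 = 0.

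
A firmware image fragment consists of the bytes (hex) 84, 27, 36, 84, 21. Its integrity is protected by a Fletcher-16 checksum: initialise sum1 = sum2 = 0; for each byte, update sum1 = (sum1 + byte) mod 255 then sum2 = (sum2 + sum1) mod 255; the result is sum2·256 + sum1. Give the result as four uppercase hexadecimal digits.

Running sums (mod 255):
  after byte 0 (84): sum1=132, sum2=132
  after byte 1 (27): sum1=171, sum2=48
  after byte 2 (36): sum1=225, sum2=18
  after byte 3 (84): sum1=102, sum2=120
  after byte 4 (21): sum1=135, sum2=0
Checksum = sum2·256 + sum1 = 0·256 + 135 = 135 = 0x0087.

0087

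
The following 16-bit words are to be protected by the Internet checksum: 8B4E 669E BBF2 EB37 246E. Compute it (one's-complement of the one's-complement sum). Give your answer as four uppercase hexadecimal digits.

427A

One's-complement addition (fold any carry out of bit 15 back into bit 0):
  0x8B4E + 0x669E = 0x0F1EC
  0xF1EC + 0xBBF2 = 0x1ADDE → wrap carry → 0xADDF
  0xADDF + 0xEB37 = 0x19916 → wrap carry → 0x9917
  0x9917 + 0x246E = 0x0BD85
One's-complement sum = 0xBD85.
Checksum = ~0xBD85 & 0xFFFF = 0x427A.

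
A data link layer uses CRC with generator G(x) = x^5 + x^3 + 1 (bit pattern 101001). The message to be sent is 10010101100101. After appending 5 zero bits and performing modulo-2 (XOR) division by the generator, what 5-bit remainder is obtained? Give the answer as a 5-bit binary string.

10010

Append 5 zeros: 1001010110010100000. Divide by 101001 (XOR where the leading bit is 1):
  pos 0: 100101 XOR 101001 = 001100
  pos 2: 110001 XOR 101001 = 011000
  pos 3: 110001 XOR 101001 = 011000
  pos 4: 110000 XOR 101001 = 011001
  pos 5: 110010 XOR 101001 = 011011
  pos 6: 110111 XOR 101001 = 011110
  pos 7: 111100 XOR 101001 = 010101
  pos 8: 101011 XOR 101001 = 000010
  pos 12: 100000 XOR 101001 = 001001
Remainder (last 5 bits) = 10010. This is the CRC / FCS.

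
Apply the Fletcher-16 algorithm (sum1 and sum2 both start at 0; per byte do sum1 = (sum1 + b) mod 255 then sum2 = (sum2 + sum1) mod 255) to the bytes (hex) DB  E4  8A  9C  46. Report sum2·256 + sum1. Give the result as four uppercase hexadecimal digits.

Running sums (mod 255):
  after byte 0 (DB): sum1=219, sum2=219
  after byte 1 (E4): sum1=192, sum2=156
  after byte 2 (8A): sum1=75, sum2=231
  after byte 3 (9C): sum1=231, sum2=207
  after byte 4 (46): sum1=46, sum2=253
Checksum = sum2·256 + sum1 = 253·256 + 46 = 64814 = 0xFD2E.

FD2E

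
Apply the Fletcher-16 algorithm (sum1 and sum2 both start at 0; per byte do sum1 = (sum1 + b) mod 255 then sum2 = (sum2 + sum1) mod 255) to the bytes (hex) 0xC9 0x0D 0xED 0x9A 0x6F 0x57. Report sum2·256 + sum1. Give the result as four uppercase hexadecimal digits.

B926

Running sums (mod 255):
  after byte 0 (0xC9): sum1=201, sum2=201
  after byte 1 (0x0D): sum1=214, sum2=160
  after byte 2 (0xED): sum1=196, sum2=101
  after byte 3 (0x9A): sum1=95, sum2=196
  after byte 4 (0x6F): sum1=206, sum2=147
  after byte 5 (0x57): sum1=38, sum2=185
Checksum = sum2·256 + sum1 = 185·256 + 38 = 47398 = 0xB926.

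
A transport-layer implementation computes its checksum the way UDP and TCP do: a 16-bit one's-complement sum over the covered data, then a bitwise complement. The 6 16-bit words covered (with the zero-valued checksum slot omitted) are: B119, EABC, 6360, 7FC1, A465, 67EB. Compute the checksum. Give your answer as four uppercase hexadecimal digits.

One's-complement addition (fold any carry out of bit 15 back into bit 0):
  0xB119 + 0xEABC = 0x19BD5 → wrap carry → 0x9BD6
  0x9BD6 + 0x6360 = 0x0FF36
  0xFF36 + 0x7FC1 = 0x17EF7 → wrap carry → 0x7EF8
  0x7EF8 + 0xA465 = 0x1235D → wrap carry → 0x235E
  0x235E + 0x67EB = 0x08B49
One's-complement sum = 0x8B49.
Checksum = ~0x8B49 & 0xFFFF = 0x74B6.

74B6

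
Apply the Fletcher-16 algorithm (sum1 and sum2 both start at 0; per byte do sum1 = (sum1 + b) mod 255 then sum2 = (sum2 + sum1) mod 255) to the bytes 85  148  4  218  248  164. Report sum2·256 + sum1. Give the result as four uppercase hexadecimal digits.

Running sums (mod 255):
  after byte 0 (85): sum1=85, sum2=85
  after byte 1 (148): sum1=233, sum2=63
  after byte 2 (4): sum1=237, sum2=45
  after byte 3 (218): sum1=200, sum2=245
  after byte 4 (248): sum1=193, sum2=183
  after byte 5 (164): sum1=102, sum2=30
Checksum = sum2·256 + sum1 = 30·256 + 102 = 7782 = 0x1E66.

1E66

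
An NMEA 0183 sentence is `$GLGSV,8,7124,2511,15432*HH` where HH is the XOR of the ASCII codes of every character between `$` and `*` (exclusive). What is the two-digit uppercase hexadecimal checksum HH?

47

XOR the ASCII codes of the payload characters:
  'G' = 0x47 → acc = 0x47
  'L' = 0x4C → acc = 0x0B
  'G' = 0x47 → acc = 0x4C
  'S' = 0x53 → acc = 0x1F
  'V' = 0x56 → acc = 0x49
  ',' = 0x2C → acc = 0x65
  '8' = 0x38 → acc = 0x5D
  ',' = 0x2C → acc = 0x71
  '7' = 0x37 → acc = 0x46
  '1' = 0x31 → acc = 0x77
  '2' = 0x32 → acc = 0x45
  '4' = 0x34 → acc = 0x71
  ',' = 0x2C → acc = 0x5D
  '2' = 0x32 → acc = 0x6F
  '5' = 0x35 → acc = 0x5A
  '1' = 0x31 → acc = 0x6B
  '1' = 0x31 → acc = 0x5A
  ',' = 0x2C → acc = 0x76
  '1' = 0x31 → acc = 0x47
  '5' = 0x35 → acc = 0x72
  '4' = 0x34 → acc = 0x46
  '3' = 0x33 → acc = 0x75
  '2' = 0x32 → acc = 0x47
Checksum = 0x47.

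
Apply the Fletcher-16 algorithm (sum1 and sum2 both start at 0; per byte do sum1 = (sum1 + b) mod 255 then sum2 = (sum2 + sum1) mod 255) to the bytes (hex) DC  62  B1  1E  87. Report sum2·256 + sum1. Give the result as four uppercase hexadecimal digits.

B296

Running sums (mod 255):
  after byte 0 (DC): sum1=220, sum2=220
  after byte 1 (62): sum1=63, sum2=28
  after byte 2 (B1): sum1=240, sum2=13
  after byte 3 (1E): sum1=15, sum2=28
  after byte 4 (87): sum1=150, sum2=178
Checksum = sum2·256 + sum1 = 178·256 + 150 = 45718 = 0xB296.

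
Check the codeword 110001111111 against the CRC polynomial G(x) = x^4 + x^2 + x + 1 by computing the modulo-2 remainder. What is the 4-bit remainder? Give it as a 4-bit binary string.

Modulo-2 division of 110001111111 by 10111:
  pos 0: 11000 XOR 10111 = 01111
  pos 1: 11111 XOR 10111 = 01000
  pos 2: 10001 XOR 10111 = 00110
  pos 4: 11011 XOR 10111 = 01100
  pos 5: 11001 XOR 10111 = 01110
  pos 6: 11101 XOR 10111 = 01010
  pos 7: 10101 XOR 10111 = 00010
Remainder = 0010 (nonzero — an error is detected).

0010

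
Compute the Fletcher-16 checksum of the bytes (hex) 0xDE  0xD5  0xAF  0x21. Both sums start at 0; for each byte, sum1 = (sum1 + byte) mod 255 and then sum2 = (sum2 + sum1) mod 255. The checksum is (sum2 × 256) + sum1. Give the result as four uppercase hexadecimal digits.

7D85

Running sums (mod 255):
  after byte 0 (0xDE): sum1=222, sum2=222
  after byte 1 (0xD5): sum1=180, sum2=147
  after byte 2 (0xAF): sum1=100, sum2=247
  after byte 3 (0x21): sum1=133, sum2=125
Checksum = sum2·256 + sum1 = 125·256 + 133 = 32133 = 0x7D85.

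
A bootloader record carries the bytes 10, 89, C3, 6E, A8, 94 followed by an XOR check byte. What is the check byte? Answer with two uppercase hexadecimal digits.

XOR the bytes together:
  start with 0x10
  0x10 ⊕ 0x89 = 0x99
  0x99 ⊕ 0xC3 = 0x5A
  0x5A ⊕ 0x6E = 0x34
  0x34 ⊕ 0xA8 = 0x9C
  0x9C ⊕ 0x94 = 0x08

08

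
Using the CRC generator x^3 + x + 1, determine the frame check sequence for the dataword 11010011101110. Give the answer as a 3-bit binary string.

010

Append 3 zeros: 11010011101110000. Divide by 1011 (XOR where the leading bit is 1):
  pos 0: 1101 XOR 1011 = 0110
  pos 1: 1100 XOR 1011 = 0111
  pos 2: 1110 XOR 1011 = 0101
  pos 3: 1011 XOR 1011 = 0000
  pos 7: 1101 XOR 1011 = 0110
  pos 8: 1101 XOR 1011 = 0110
  pos 9: 1101 XOR 1011 = 0110
  pos 10: 1100 XOR 1011 = 0111
  pos 11: 1110 XOR 1011 = 0101
  pos 12: 1010 XOR 1011 = 0001
Remainder (last 3 bits) = 010. This is the CRC / FCS.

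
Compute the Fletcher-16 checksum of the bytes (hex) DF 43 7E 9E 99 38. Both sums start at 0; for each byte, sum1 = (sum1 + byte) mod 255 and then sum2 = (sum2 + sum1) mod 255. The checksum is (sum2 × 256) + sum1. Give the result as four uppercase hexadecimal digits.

D012

Running sums (mod 255):
  after byte 0 (DF): sum1=223, sum2=223
  after byte 1 (43): sum1=35, sum2=3
  after byte 2 (7E): sum1=161, sum2=164
  after byte 3 (9E): sum1=64, sum2=228
  after byte 4 (99): sum1=217, sum2=190
  after byte 5 (38): sum1=18, sum2=208
Checksum = sum2·256 + sum1 = 208·256 + 18 = 53266 = 0xD012.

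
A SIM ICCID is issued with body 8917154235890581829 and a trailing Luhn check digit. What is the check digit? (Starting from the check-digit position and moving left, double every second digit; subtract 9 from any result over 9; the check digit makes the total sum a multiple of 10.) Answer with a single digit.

0

Partial digits right→left: 9 2 8 1 8 5 0 9 8 5 3 2 4 5 1 7 1 9 8
Double every second digit counting from the check-digit position (so the 1st, 3rd, 5th, ... of the partial from the right).
  doubled (with −9 where >9): 9 7 7 0 7 6 8 2 2 7 → sum 55
  kept as-is: 2 1 5 9 5 2 5 7 9 → sum 45
Total = 55 + 45 = 100.
Check digit = (10 − (100 mod 10)) mod 10 = 0.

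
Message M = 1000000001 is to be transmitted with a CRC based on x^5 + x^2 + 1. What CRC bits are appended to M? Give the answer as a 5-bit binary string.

Append 5 zeros: 100000000100000. Divide by 100101 (XOR where the leading bit is 1):
  pos 0: 100000 XOR 100101 = 000101
  pos 3: 101000 XOR 100101 = 001101
  pos 5: 110110 XOR 100101 = 010011
  pos 6: 100110 XOR 100101 = 000011
Remainder (last 5 bits) = 11000. This is the CRC / FCS.

11000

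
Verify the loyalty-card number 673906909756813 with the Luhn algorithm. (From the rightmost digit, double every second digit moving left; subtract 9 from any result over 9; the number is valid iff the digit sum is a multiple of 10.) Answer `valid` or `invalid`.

From the right, keep odd positions and double even positions (subtract 9 from any doubled value over 9):
  doubled (positions 2,4,...): 2 3 5 0 3 9 5 → sum 27
  kept (positions 1,3,...): 3 8 5 9 9 0 3 6 → sum 43
Total = 70.
70 mod 10 = 0, so the number is valid.

valid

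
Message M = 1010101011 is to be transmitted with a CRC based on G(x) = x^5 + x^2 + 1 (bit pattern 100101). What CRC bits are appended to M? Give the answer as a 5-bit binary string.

00000

Append 5 zeros: 101010101100000. Divide by 100101 (XOR where the leading bit is 1):
  pos 0: 101010 XOR 100101 = 001111
  pos 2: 111110 XOR 100101 = 011011
  pos 3: 110111 XOR 100101 = 010010
  pos 4: 100101 XOR 100101 = 000000
Remainder (last 5 bits) = 00000. This is the CRC / FCS.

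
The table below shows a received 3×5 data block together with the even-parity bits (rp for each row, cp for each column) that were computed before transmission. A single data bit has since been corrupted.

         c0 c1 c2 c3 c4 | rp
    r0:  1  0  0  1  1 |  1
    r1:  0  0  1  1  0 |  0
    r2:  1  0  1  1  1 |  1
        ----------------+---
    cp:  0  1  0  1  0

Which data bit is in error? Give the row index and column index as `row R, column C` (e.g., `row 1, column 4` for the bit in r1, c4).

row 2, column 1

Recompute each row's even parity and compare to rp:
  r0: data parity 1, sent rp 1 → ok
  r1: data parity 0, sent rp 0 → ok
  r2: data parity 0, sent rp 1 → mismatch
Recompute each column's even parity and compare to cp:
  c0: data parity 0, sent cp 0 → ok
  c1: data parity 0, sent cp 1 → mismatch
  c2: data parity 0, sent cp 0 → ok
  c3: data parity 1, sent cp 1 → ok
  c4: data parity 0, sent cp 0 → ok
Exactly one row (r2) and one column (c1) fail → the flipped bit is at their intersection.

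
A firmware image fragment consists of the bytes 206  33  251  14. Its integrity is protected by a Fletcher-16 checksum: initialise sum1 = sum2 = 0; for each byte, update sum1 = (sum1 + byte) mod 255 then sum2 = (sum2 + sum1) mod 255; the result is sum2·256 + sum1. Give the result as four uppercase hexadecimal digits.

A4F9

Running sums (mod 255):
  after byte 0 (206): sum1=206, sum2=206
  after byte 1 (33): sum1=239, sum2=190
  after byte 2 (251): sum1=235, sum2=170
  after byte 3 (14): sum1=249, sum2=164
Checksum = sum2·256 + sum1 = 164·256 + 249 = 42233 = 0xA4F9.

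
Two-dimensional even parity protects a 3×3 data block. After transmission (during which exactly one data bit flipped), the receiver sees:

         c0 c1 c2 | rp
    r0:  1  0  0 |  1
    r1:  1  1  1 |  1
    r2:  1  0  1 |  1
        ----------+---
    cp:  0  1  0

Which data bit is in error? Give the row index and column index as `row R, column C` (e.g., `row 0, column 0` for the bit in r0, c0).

Recompute each row's even parity and compare to rp:
  r0: data parity 1, sent rp 1 → ok
  r1: data parity 1, sent rp 1 → ok
  r2: data parity 0, sent rp 1 → mismatch
Recompute each column's even parity and compare to cp:
  c0: data parity 1, sent cp 0 → mismatch
  c1: data parity 1, sent cp 1 → ok
  c2: data parity 0, sent cp 0 → ok
Exactly one row (r2) and one column (c0) fail → the flipped bit is at their intersection.

row 2, column 0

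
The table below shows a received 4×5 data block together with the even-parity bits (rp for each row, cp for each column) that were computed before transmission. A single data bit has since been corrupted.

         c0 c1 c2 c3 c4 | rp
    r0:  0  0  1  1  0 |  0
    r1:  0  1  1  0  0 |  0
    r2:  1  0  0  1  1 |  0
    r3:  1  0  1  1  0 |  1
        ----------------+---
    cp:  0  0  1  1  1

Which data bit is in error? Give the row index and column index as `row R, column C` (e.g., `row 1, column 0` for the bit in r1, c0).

Recompute each row's even parity and compare to rp:
  r0: data parity 0, sent rp 0 → ok
  r1: data parity 0, sent rp 0 → ok
  r2: data parity 1, sent rp 0 → mismatch
  r3: data parity 1, sent rp 1 → ok
Recompute each column's even parity and compare to cp:
  c0: data parity 0, sent cp 0 → ok
  c1: data parity 1, sent cp 0 → mismatch
  c2: data parity 1, sent cp 1 → ok
  c3: data parity 1, sent cp 1 → ok
  c4: data parity 1, sent cp 1 → ok
Exactly one row (r2) and one column (c1) fail → the flipped bit is at their intersection.

row 2, column 1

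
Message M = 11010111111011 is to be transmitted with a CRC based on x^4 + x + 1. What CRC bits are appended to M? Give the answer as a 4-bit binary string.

Append 4 zeros: 110101111110110000. Divide by 10011 (XOR where the leading bit is 1):
  pos 0: 11010 XOR 10011 = 01001
  pos 1: 10011 XOR 10011 = 00000
  pos 6: 11111 XOR 10011 = 01100
  pos 7: 11000 XOR 10011 = 01011
  pos 8: 10111 XOR 10011 = 00100
  pos 10: 10010 XOR 10011 = 00001
Remainder (last 4 bits) = 1000. This is the CRC / FCS.

1000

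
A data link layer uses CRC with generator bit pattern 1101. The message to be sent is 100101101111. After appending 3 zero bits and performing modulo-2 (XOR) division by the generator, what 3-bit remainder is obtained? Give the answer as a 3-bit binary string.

111

Append 3 zeros: 100101101111000. Divide by 1101 (XOR where the leading bit is 1):
  pos 0: 1001 XOR 1101 = 0100
  pos 1: 1000 XOR 1101 = 0101
  pos 2: 1011 XOR 1101 = 0110
  pos 3: 1101 XOR 1101 = 0000
  pos 8: 1111 XOR 1101 = 0010
  pos 10: 1000 XOR 1101 = 0101
  pos 11: 1010 XOR 1101 = 0111
Remainder (last 3 bits) = 111. This is the CRC / FCS.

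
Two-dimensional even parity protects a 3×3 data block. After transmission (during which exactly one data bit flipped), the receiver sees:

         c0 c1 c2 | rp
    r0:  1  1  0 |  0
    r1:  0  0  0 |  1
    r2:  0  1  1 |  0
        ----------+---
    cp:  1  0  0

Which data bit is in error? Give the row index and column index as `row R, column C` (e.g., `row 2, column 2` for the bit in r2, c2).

Recompute each row's even parity and compare to rp:
  r0: data parity 0, sent rp 0 → ok
  r1: data parity 0, sent rp 1 → mismatch
  r2: data parity 0, sent rp 0 → ok
Recompute each column's even parity and compare to cp:
  c0: data parity 1, sent cp 1 → ok
  c1: data parity 0, sent cp 0 → ok
  c2: data parity 1, sent cp 0 → mismatch
Exactly one row (r1) and one column (c2) fail → the flipped bit is at their intersection.

row 1, column 2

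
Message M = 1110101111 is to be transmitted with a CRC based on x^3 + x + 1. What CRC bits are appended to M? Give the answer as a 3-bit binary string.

111

Append 3 zeros: 1110101111000. Divide by 1011 (XOR where the leading bit is 1):
  pos 0: 1110 XOR 1011 = 0101
  pos 1: 1011 XOR 1011 = 0000
  pos 6: 1111 XOR 1011 = 0100
  pos 7: 1000 XOR 1011 = 0011
  pos 9: 1100 XOR 1011 = 0111
Remainder (last 3 bits) = 111. This is the CRC / FCS.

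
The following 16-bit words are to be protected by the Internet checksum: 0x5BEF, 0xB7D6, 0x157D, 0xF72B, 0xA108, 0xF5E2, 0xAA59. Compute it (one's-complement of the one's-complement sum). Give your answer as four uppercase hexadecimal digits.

One's-complement addition (fold any carry out of bit 15 back into bit 0):
  0x5BEF + 0xB7D6 = 0x113C5 → wrap carry → 0x13C6
  0x13C6 + 0x157D = 0x02943
  0x2943 + 0xF72B = 0x1206E → wrap carry → 0x206F
  0x206F + 0xA108 = 0x0C177
  0xC177 + 0xF5E2 = 0x1B759 → wrap carry → 0xB75A
  0xB75A + 0xAA59 = 0x161B3 → wrap carry → 0x61B4
One's-complement sum = 0x61B4.
Checksum = ~0x61B4 & 0xFFFF = 0x9E4B.

9E4B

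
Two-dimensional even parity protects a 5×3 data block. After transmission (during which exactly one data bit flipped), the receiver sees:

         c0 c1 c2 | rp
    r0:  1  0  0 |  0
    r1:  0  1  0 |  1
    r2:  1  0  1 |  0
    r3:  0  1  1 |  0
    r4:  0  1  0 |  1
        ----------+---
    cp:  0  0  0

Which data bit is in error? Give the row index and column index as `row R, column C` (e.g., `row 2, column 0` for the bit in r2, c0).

Recompute each row's even parity and compare to rp:
  r0: data parity 1, sent rp 0 → mismatch
  r1: data parity 1, sent rp 1 → ok
  r2: data parity 0, sent rp 0 → ok
  r3: data parity 0, sent rp 0 → ok
  r4: data parity 1, sent rp 1 → ok
Recompute each column's even parity and compare to cp:
  c0: data parity 0, sent cp 0 → ok
  c1: data parity 1, sent cp 0 → mismatch
  c2: data parity 0, sent cp 0 → ok
Exactly one row (r0) and one column (c1) fail → the flipped bit is at their intersection.

row 0, column 1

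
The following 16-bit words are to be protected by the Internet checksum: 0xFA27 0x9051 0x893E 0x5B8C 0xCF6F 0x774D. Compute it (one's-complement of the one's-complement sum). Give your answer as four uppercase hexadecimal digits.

One's-complement addition (fold any carry out of bit 15 back into bit 0):
  0xFA27 + 0x9051 = 0x18A78 → wrap carry → 0x8A79
  0x8A79 + 0x893E = 0x113B7 → wrap carry → 0x13B8
  0x13B8 + 0x5B8C = 0x06F44
  0x6F44 + 0xCF6F = 0x13EB3 → wrap carry → 0x3EB4
  0x3EB4 + 0x774D = 0x0B601
One's-complement sum = 0xB601.
Checksum = ~0xB601 & 0xFFFF = 0x49FE.

49FE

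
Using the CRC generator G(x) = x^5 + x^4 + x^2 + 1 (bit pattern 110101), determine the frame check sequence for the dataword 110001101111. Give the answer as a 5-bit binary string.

Append 5 zeros: 11000110111100000. Divide by 110101 (XOR where the leading bit is 1):
  pos 0: 110001 XOR 110101 = 000100
  pos 3: 100101 XOR 110101 = 010000
  pos 4: 100001 XOR 110101 = 010100
  pos 5: 101001 XOR 110101 = 011100
  pos 6: 111001 XOR 110101 = 001100
  pos 8: 110000 XOR 110101 = 000101
  pos 11: 101000 XOR 110101 = 011101
Remainder (last 5 bits) = 11101. This is the CRC / FCS.

11101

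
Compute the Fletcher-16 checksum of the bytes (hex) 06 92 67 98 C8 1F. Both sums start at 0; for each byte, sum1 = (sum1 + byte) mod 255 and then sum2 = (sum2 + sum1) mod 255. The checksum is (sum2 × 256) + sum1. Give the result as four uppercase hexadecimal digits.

1980

Running sums (mod 255):
  after byte 0 (06): sum1=6, sum2=6
  after byte 1 (92): sum1=152, sum2=158
  after byte 2 (67): sum1=0, sum2=158
  after byte 3 (98): sum1=152, sum2=55
  after byte 4 (C8): sum1=97, sum2=152
  after byte 5 (1F): sum1=128, sum2=25
Checksum = sum2·256 + sum1 = 25·256 + 128 = 6528 = 0x1980.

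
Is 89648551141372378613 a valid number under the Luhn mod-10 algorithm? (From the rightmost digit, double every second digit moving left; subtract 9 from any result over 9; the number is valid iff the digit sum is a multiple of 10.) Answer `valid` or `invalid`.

invalid

From the right, keep odd positions and double even positions (subtract 9 from any doubled value over 9):
  doubled (positions 2,4,...): 2 7 6 5 2 2 1 7 3 7 → sum 42
  kept (positions 1,3,...): 3 6 7 2 3 4 1 5 4 9 → sum 44
Total = 86.
86 mod 10 = 6, so the number is invalid.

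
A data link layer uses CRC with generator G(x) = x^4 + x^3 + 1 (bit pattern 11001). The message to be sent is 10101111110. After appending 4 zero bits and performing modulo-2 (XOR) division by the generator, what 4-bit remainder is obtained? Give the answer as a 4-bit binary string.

1101

Append 4 zeros: 101011111100000. Divide by 11001 (XOR where the leading bit is 1):
  pos 0: 10101 XOR 11001 = 01100
  pos 1: 11001 XOR 11001 = 00000
  pos 6: 11110 XOR 11001 = 00111
  pos 8: 11100 XOR 11001 = 00101
  pos 10: 10100 XOR 11001 = 01101
Remainder (last 4 bits) = 1101. This is the CRC / FCS.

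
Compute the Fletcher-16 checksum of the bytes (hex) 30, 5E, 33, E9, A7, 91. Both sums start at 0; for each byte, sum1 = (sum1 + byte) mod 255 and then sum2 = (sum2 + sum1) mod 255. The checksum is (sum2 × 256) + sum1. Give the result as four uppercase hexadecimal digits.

Running sums (mod 255):
  after byte 0 (30): sum1=48, sum2=48
  after byte 1 (5E): sum1=142, sum2=190
  after byte 2 (33): sum1=193, sum2=128
  after byte 3 (E9): sum1=171, sum2=44
  after byte 4 (A7): sum1=83, sum2=127
  after byte 5 (91): sum1=228, sum2=100
Checksum = sum2·256 + sum1 = 100·256 + 228 = 25828 = 0x64E4.

64E4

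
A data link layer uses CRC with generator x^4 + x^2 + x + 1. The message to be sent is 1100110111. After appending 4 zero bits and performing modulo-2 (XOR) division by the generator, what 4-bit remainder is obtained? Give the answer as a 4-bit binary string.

0001

Append 4 zeros: 11001101110000. Divide by 10111 (XOR where the leading bit is 1):
  pos 0: 11001 XOR 10111 = 01110
  pos 1: 11101 XOR 10111 = 01010
  pos 2: 10100 XOR 10111 = 00011
  pos 5: 11111 XOR 10111 = 01000
  pos 6: 10000 XOR 10111 = 00111
  pos 8: 11100 XOR 10111 = 01011
  pos 9: 10110 XOR 10111 = 00001
Remainder (last 4 bits) = 0001. This is the CRC / FCS.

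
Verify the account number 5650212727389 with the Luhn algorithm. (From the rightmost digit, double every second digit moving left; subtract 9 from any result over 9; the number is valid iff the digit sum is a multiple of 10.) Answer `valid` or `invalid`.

From the right, keep odd positions and double even positions (subtract 9 from any doubled value over 9):
  doubled (positions 2,4,...): 7 5 5 2 0 3 → sum 22
  kept (positions 1,3,...): 9 3 2 2 2 5 5 → sum 28
Total = 50.
50 mod 10 = 0, so the number is valid.

valid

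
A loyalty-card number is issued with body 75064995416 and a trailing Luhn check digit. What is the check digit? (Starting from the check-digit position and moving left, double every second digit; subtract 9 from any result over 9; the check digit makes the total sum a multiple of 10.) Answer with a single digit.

1

Partial digits right→left: 6 1 4 5 9 9 4 6 0 5 7
Double every second digit counting from the check-digit position (so the 1st, 3rd, 5th, ... of the partial from the right).
  doubled (with −9 where >9): 3 8 9 8 0 5 → sum 33
  kept as-is: 1 5 9 6 5 → sum 26
Total = 33 + 26 = 59.
Check digit = (10 − (59 mod 10)) mod 10 = 1.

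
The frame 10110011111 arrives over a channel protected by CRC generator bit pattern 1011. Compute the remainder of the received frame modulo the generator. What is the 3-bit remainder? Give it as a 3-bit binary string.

Modulo-2 division of 10110011111 by 1011:
  pos 0: 1011 XOR 1011 = 0000
  pos 6: 1111 XOR 1011 = 0100
  pos 7: 1001 XOR 1011 = 0010
Remainder = 010 (nonzero — an error is detected).

010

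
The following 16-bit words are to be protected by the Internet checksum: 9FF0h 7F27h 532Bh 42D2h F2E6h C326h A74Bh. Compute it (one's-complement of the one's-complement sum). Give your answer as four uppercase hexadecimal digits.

ED90

One's-complement addition (fold any carry out of bit 15 back into bit 0):
  0x9FF0 + 0x7F27 = 0x11F17 → wrap carry → 0x1F18
  0x1F18 + 0x532B = 0x07243
  0x7243 + 0x42D2 = 0x0B515
  0xB515 + 0xF2E6 = 0x1A7FB → wrap carry → 0xA7FC
  0xA7FC + 0xC326 = 0x16B22 → wrap carry → 0x6B23
  0x6B23 + 0xA74B = 0x1126E → wrap carry → 0x126F
One's-complement sum = 0x126F.
Checksum = ~0x126F & 0xFFFF = 0xED90.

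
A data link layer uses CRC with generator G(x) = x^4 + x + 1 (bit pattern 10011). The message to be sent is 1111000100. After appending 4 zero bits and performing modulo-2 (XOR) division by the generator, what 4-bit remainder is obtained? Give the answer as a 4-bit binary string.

0111

Append 4 zeros: 11110001000000. Divide by 10011 (XOR where the leading bit is 1):
  pos 0: 11110 XOR 10011 = 01101
  pos 1: 11010 XOR 10011 = 01001
  pos 2: 10010 XOR 10011 = 00001
  pos 6: 11000 XOR 10011 = 01011
  pos 7: 10110 XOR 10011 = 00101
  pos 9: 10100 XOR 10011 = 00111
Remainder (last 4 bits) = 0111. This is the CRC / FCS.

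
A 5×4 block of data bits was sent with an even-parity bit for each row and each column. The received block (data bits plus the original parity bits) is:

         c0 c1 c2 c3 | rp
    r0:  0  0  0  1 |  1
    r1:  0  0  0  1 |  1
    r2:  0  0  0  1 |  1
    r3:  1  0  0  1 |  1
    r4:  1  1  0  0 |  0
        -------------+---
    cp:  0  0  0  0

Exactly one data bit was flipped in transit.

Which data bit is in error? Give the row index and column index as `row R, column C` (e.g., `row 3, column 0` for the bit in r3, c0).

row 3, column 1

Recompute each row's even parity and compare to rp:
  r0: data parity 1, sent rp 1 → ok
  r1: data parity 1, sent rp 1 → ok
  r2: data parity 1, sent rp 1 → ok
  r3: data parity 0, sent rp 1 → mismatch
  r4: data parity 0, sent rp 0 → ok
Recompute each column's even parity and compare to cp:
  c0: data parity 0, sent cp 0 → ok
  c1: data parity 1, sent cp 0 → mismatch
  c2: data parity 0, sent cp 0 → ok
  c3: data parity 0, sent cp 0 → ok
Exactly one row (r3) and one column (c1) fail → the flipped bit is at their intersection.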